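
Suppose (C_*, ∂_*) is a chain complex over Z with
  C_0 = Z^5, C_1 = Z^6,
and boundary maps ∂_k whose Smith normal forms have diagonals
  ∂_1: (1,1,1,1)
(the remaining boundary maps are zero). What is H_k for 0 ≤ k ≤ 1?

H_0: b_0 = 5 − 0 − 4 = 1; torsion from ∂_1 factors > 1: none. So H_0 ≅ Z.
H_1: b_1 = 6 − 4 − 0 = 2; torsion from ∂_2 factors > 1: none. So H_1 ≅ Z^2.

H_0 ≅ Z,  H_1 ≅ Z^2.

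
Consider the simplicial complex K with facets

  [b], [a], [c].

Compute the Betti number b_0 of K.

b_0 = 3.

K has 3 vertices.
rank ∂_0 = 0, rank ∂_1 = 0 ⇒ b_0 = 3 − 0 − 0 = 3. So H_0 = Z^3.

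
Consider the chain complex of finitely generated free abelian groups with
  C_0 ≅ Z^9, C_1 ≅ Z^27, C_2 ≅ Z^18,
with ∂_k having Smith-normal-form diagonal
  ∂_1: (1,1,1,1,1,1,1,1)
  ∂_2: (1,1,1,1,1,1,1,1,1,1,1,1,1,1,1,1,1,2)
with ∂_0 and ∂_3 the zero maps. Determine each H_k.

H_0: b_0 = 9 − 0 − 8 = 1; torsion from ∂_1 factors > 1: none. So H_0 ≅ Z.
H_1: b_1 = 27 − 8 − 18 = 1; torsion from ∂_2 factors > 1: [2]. So H_1 ≅ Z ⊕ Z/2Z.
H_2: b_2 = 18 − 18 − 0 = 0; torsion from ∂_3 factors > 1: none. So H_2 ≅ 0.

H_0 ≅ Z,  H_1 ≅ Z ⊕ Z/2Z,  H_2 = 0.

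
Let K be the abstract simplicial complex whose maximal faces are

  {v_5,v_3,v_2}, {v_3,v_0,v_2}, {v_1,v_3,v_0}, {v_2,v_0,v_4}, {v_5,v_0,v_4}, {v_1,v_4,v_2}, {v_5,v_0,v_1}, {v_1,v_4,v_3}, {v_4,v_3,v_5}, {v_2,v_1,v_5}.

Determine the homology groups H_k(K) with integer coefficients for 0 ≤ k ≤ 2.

H_0 ≅ Z,  H_1 ≅ Z/2Z,  H_2 = 0.

Order the vertices as v_0 < v_1 < v_2 < v_3 < v_4 < v_5. Listing each simplex with vertices in this order, K has dimension 2 with simplices:

  0-simplices (6): [v_0], [v_1], [v_2], [v_3], [v_4], [v_5]
  1-simplices (15): (15 of them)
  2-simplices (10): [v_0,v_1,v_3], [v_0,v_1,v_5], [v_0,v_2,v_3], [v_0,v_2,v_4], [v_0,v_4,v_5], [v_1,v_2,v_4], [v_1,v_2,v_5], [v_1,v_3,v_4], [v_2,v_3,v_5], [v_3,v_4,v_5]

Hence C_0 ≅ Z^6, C_1 ≅ Z^15, C_2 ≅ Z^10.

The boundary map ∂_1: C_1 → C_0 maps an edge to its endpoints' difference, ∂[p,q] = q − p. For instance
  ∂[v_0,v_2] = [v_2] − [v_0].
The resulting 6×15 matrix has rank 5, and its Smith normal form has invariant factors (1,1,1,1,1).

Boundary ∂_2: C_2 → C_1 acts by ∂[p,q,r] = [q,r] − [p,r] + [p,q]. For instance
  ∂[v_1,v_3,v_4] = [v_3,v_4] − [v_1,v_4] + [v_1,v_3],
  ∂[v_1,v_2,v_5] = [v_2,v_5] − [v_1,v_5] + [v_1,v_2].
This gives a 15×10 integer matrix of rank 10; reducing to Smith normal form yields diagonal entries (1,1,1,1,1,1,1,1,1,2).

Computing H_k = (kernel of ∂_k) / (image of ∂_{k+1}):

  H_0: rank C_0 − rank ∂_1 = 6 − 5 = 1, and the invariant factors of ∂_1 are all 1, so H_0 = Z.
  H_1: rank ker ∂_1 − rank ∂_2 = (15 − 5) − 10 = 0, and ∂_2 has invariant factor 2 > 1, so H_1 = Z/2Z.
  H_2: rank ker ∂_2 − rank ∂_3 = (10 − 10) − 0 = 0, and there is no ∂_3, so H_2 = 0.

(K is a triangulation of the real projective plane RP^2.)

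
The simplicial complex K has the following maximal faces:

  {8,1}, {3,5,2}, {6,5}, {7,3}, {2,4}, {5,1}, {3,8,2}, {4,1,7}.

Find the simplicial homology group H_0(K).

Take the total order 1 < 2 < 3 < 4 < 5 < 6 < 7 < 8 on the vertex set. Then K (dimension 2) consists of the simplices:

  0-simplices (8): [1], [2], [3], [4], [5], [6], [7], [8]
  1-simplices (13): [1,4], [1,5], [1,7], [1,8], [2,3], [2,4], [2,5], [2,8], [3,5], [3,7], [3,8], [4,7], [5,6]
  2-simplices (3): [1,4,7], [2,3,5], [2,3,8]

Hence C_0 ≅ Z^8, C_1 ≅ Z^13, C_2 ≅ Z^3.

The boundary map ∂_1: C_1 → C_0 sends each edge [p,q] (with p < q) to q − p. For instance
  ∂[2,8] = [8] − [2].
This gives a 8×13 integer matrix of rank 7; reducing to Smith normal form yields diagonal entries (1,1,1,1,1,1,1).

Boundary ∂_2: C_2 → C_1 sends each 2-simplex [p,q,r] to [q,r] − [p,r] + [p,q]. For instance
  ∂[2,3,5] = [3,5] − [2,5] + [2,3],
  ∂[1,4,7] = [4,7] − [1,7] + [1,4].
The resulting 13×3 matrix has rank 3, and its Smith normal form has invariant factors (1,1,1).

Computing H_k = (kernel of ∂_k) / (image of ∂_{k+1}):

  H_0: rank C_0 − rank ∂_1 = 8 − 7 = 1, and the invariant factors of ∂_1 are all 1, so H_0 = Z.

H_0 = Z.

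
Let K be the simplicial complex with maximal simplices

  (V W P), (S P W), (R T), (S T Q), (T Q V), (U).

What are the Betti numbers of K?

b_0 = 2, b_1 = 1, b_2 = 0.

Take the total order P < Q < R < S < T < U < V < W on the vertex set. Then K (dimension 2) consists of the simplices:

  0-simplices (8): P, Q, R, S, T, U, V, W
  1-simplices (11): PS, PV, PW, QS, QT, QV, RT, ST, SW, TV, VW
  2-simplices (4): PSW, PVW, QST, QTV

Hence C_0 ≅ Z^8, C_1 ≅ Z^11, C_2 ≅ Z^4.

∂_1: C_1 → C_0 is given by ∂[p,q] = [q] − [p].
The resulting 8×11 matrix has rank 6, and its Smith normal form has invariant factors (1,1,1,1,1,1).

Boundary ∂_2: C_2 → C_1 sends each 2-simplex [p,q,r] to [q,r] − [p,r] + [p,q]. For instance
  ∂PSW = SW − PW + PS,
  ∂QST = ST − QT + QS.
The 11×4 boundary matrix has rank 4 and Smith normal form diag(1,1,1,1).

Now H_k = ker ∂_k / im ∂_{k+1}, so:

  H_0: rank C_0 − rank ∂_1 = 8 − 6 = 2, and the invariant factors of ∂_1 are all 1, so H_0 = Z^2.
  H_1: rank ker ∂_1 − rank ∂_2 = (11 − 6) − 4 = 1, and the invariant factors of ∂_2 are all 1, so H_1 = Z.
  H_2: rank ker ∂_2 − rank ∂_3 = (4 − 4) − 0 = 0, and there is no ∂_3, so H_2 = 0.

As a check, the Euler characteristic is 8 − 11 + 4 = 1, which agrees with 2 − 1 + 0 = 1.

Hence the Betti numbers are b_0 = 2, b_1 = 1, b_2 = 0.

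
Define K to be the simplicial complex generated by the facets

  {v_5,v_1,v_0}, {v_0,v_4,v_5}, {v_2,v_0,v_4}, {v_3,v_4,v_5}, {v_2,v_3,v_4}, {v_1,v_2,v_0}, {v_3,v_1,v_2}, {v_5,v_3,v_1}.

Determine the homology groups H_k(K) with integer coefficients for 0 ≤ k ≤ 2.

H_0 ≅ Z,  H_1 = 0,  H_2 ≅ Z.

We work with the vertex ordering v_0 < v_1 < v_2 < v_3 < v_4 < v_5. The simplices of K, each written with vertices in increasing order, are:

  0-simplices (6): [v_0], [v_1], [v_2], [v_3], [v_4], [v_5]
  1-simplices (12): [v_0,v_1], [v_0,v_2], [v_0,v_4], [v_0,v_5], [v_1,v_2], [v_1,v_3], [v_1,v_5], [v_2,v_3], [v_2,v_4], [v_3,v_4], [v_3,v_5], [v_4,v_5]
  2-simplices (8): [v_0,v_1,v_2], [v_0,v_1,v_5], [v_0,v_2,v_4], [v_0,v_4,v_5], [v_1,v_2,v_3], [v_1,v_3,v_5], [v_2,v_3,v_4], [v_3,v_4,v_5]

Hence C_0 ≅ Z^6, C_1 ≅ Z^12, C_2 ≅ Z^8.

∂_1: C_1 → C_0 is given by ∂[p,q] = [q] − [p].
This gives a 6×12 integer matrix of rank 5; reducing to Smith normal form yields diagonal entries (1,1,1,1,1).

Boundary ∂_2: C_2 → C_1 acts by ∂[p,q,r] = [q,r] − [p,r] + [p,q]. For instance
  ∂[v_0,v_1,v_5] = [v_1,v_5] − [v_0,v_5] + [v_0,v_1],
  ∂[v_1,v_2,v_3] = [v_2,v_3] − [v_1,v_3] + [v_1,v_2].
The resulting 12×8 matrix has rank 7, and its Smith normal form has invariant factors (1,1,1,1,1,1,1).

From H_k ≅ ker(∂_k) / im(∂_{k+1}) we obtain:

  H_0: rank C_0 − rank ∂_1 = 6 − 5 = 1, and the invariant factors of ∂_1 are all 1, so H_0 ≅ Z.
  H_1: rank ker ∂_1 − rank ∂_2 = (12 − 5) − 7 = 0, and the invariant factors of ∂_2 are all 1, so H_1 ≅ 0.
  H_2: rank ker ∂_2 − rank ∂_3 = (8 − 7) − 0 = 1, and there is no ∂_3, so H_2 ≅ Z.

As a check, the Euler characteristic is 6 − 12 + 8 = 2, which agrees with 1 − 0 + 1 = 2.
(K is a triangulation of the 2-sphere S^2.)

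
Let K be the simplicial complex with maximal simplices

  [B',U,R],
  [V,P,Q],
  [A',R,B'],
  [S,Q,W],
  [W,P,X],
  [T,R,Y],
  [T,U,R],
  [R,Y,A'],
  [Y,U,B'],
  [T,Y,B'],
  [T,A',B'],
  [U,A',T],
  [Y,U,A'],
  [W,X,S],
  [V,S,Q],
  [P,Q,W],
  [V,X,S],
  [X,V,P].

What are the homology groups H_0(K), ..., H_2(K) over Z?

H_0 = Z^2,  H_1 = Z/2,  H_2 = Z.

Take the total order P < Q < R < S < T < U < V < W < X < Y < A' < B' on the vertex set. Then K (dimension 2) consists of the simplices:

  0-simplices (12): [P], [Q], [R], [S], [T], [U], [V], [W], [X], [Y], [A'], [B']
  1-simplices (27): (27 of them)
  2-simplices (18): (18 of them)

Hence C_0 ≅ Z^12, C_1 ≅ Z^27, C_2 ≅ Z^18.

The boundary map ∂_1: C_1 → C_0 sends each edge [p,q] (with p < q) to q − p.
This gives a 12×27 integer matrix of rank 10; reducing to Smith normal form yields diagonal entries (1,1,1,1,1,1,1,1,1,1).

Boundary ∂_2: C_2 → C_1 sends each 2-simplex [p,q,r] to [q,r] − [p,r] + [p,q]. For instance
  ∂[Q,S,W] = [S,W] − [Q,W] + [Q,S],
  ∂[P,Q,W] = [Q,W] − [P,W] + [P,Q].
This gives a 27×18 integer matrix of rank 17; reducing to Smith normal form yields diagonal entries (1,1,1,1,1,1,1,1,1,1,1,1,1,1,1,1,2).

From H_k ≅ ker(∂_k) / im(∂_{k+1}) we obtain:

  H_0: rank C_0 − rank ∂_1 = 12 − 10 = 2, and the invariant factors of ∂_1 are all 1, so H_0 ≅ Z^2.
  H_1: rank ker ∂_1 − rank ∂_2 = (27 − 10) − 17 = 0, and ∂_2 has invariant factor 2 > 1, so H_1 ≅ Z/2.
  H_2: rank ker ∂_2 − rank ∂_3 = (18 − 17) − 0 = 1, and there is no ∂_3, so H_2 ≅ Z.

As a check, the Euler characteristic is 12 − 27 + 18 = 3, which agrees with 2 − 0 + 1 = 3.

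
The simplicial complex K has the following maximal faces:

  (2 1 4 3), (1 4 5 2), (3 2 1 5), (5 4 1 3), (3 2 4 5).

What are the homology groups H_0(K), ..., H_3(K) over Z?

H_0 = Z,  H_1 = 0,  H_2 = 0,  H_3 = Z.

We work with the vertex ordering 1 < 2 < 3 < 4 < 5. The simplices of K, each written with vertices in increasing order, are:

  0-simplices (5): [1], [2], [3], [4], [5]
  1-simplices (10): [1,2], [1,3], [1,4], [1,5], [2,3], [2,4], [2,5], [3,4], [3,5], [4,5]
  2-simplices (10): [1,2,3], [1,2,4], [1,2,5], [1,3,4], [1,3,5], [1,4,5], [2,3,4], [2,3,5], [2,4,5], [3,4,5]
  3-simplices (5): [1,2,3,4], [1,2,3,5], [1,2,4,5], [1,3,4,5], [2,3,4,5]

so the chain groups are C_0 ≅ Z^5, C_1 ≅ Z^10, C_2 ≅ Z^10, C_3 ≅ Z^5.

Boundary ∂_1: C_1 → C_0 is given by ∂[p,q] = [q] − [p].
The 5×10 boundary matrix has rank 4 and Smith normal form diag(1,1,1,1).

The boundary map ∂_2: C_2 → C_1 maps a triangle to the signed sum of its edges. For instance
  ∂[1,4,5] = [4,5] − [1,5] + [1,4],
  ∂[1,3,4] = [3,4] − [1,4] + [1,3].
As a 10×10 matrix over Z this has rank 6, with invariant factors (1,1,1,1,1,1).

∂_3: C_3 → C_2 sends each 3-simplex σ to the alternating sum Σ_i (−1)^i (σ with its i-th vertex removed). For instance
  ∂[1,3,4,5] = [3,4,5] − [1,4,5] + [1,3,5] − [1,3,4],
  ∂[1,2,4,5] = [2,4,5] − [1,4,5] + [1,2,5] − [1,2,4].
The resulting 10×5 matrix has rank 4, and its Smith normal form has invariant factors (1,1,1,1).

Computing H_k = (kernel of ∂_k) / (image of ∂_{k+1}):

  H_0: rank C_0 − rank ∂_1 = 5 − 4 = 1, and the invariant factors of ∂_1 are all 1, so H_0 = Z.
  H_1: rank ker ∂_1 − rank ∂_2 = (10 − 4) − 6 = 0, and the invariant factors of ∂_2 are all 1, so H_1 = 0.
  H_2: rank ker ∂_2 − rank ∂_3 = (10 − 6) − 4 = 0, and the invariant factors of ∂_3 are all 1, so H_2 = 0.
  H_3: rank ker ∂_3 − rank ∂_4 = (5 − 4) − 0 = 1, and there is no ∂_4, so H_3 = Z.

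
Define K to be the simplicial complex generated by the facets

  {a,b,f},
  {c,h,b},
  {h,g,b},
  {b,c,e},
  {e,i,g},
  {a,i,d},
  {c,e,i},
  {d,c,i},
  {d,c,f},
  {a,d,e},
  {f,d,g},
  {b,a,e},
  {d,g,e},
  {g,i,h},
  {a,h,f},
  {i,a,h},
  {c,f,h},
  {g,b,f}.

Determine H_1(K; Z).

H_1 ≅ Z ⊕ Z/2.

We work with the vertex ordering a < b < c < d < e < f < g < h < i. The simplices of K, each written with vertices in increasing order, are:

  0-simplices (9): a, b, c, d, e, f, g, h, i
  1-simplices (27): ab, ad, ae, af, ah, ai, bc, be, bf, bg, bh, cd, ce, cf, ch, ci, de, df, dg, di, eg, ei, fg, fh, gh, gi, hi
  2-simplices (18): abe, abf, ade, adi, afh, ahi, bce, bch, bfg, bgh, cdf, cdi, cei, cfh, deg, dfg, egi, ghi

so the chain groups are C_0 ≅ Z^9, C_1 ≅ Z^27, C_2 ≅ Z^18.

∂_1: C_1 → C_0 sends each edge [p,q] (with p < q) to q − p. For instance
  ∂fg = g − f.
The 9×27 boundary matrix has rank 8 and Smith normal form diag(1,1,1,1,1,1,1,1).

Boundary ∂_2: C_2 → C_1 sends each 2-simplex [p,q,r] to [q,r] − [p,r] + [p,q]. For instance
  ∂abf = bf − af + ab,
  ∂bgh = gh − bh + bg.
The 27×18 boundary matrix has rank 18 and Smith normal form diag(1,1,1,1,1,1,1,1,1,1,1,1,1,1,1,1,1,2).

From H_k ≅ ker(∂_k) / im(∂_{k+1}) we obtain:

  H_1: rank ker ∂_1 − rank ∂_2 = (27 − 8) − 18 = 1, and ∂_2 has invariant factor 2 > 1, so H_1 ≅ Z ⊕ Z/2.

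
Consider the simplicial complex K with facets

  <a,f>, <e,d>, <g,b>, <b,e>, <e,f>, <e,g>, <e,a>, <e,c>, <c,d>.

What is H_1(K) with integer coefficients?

Order the vertices as a < b < c < d < e < f < g. Listing each simplex with vertices in this order, K has dimension 1 with simplices:

  0-simplices (7): a, b, c, d, e, f, g
  1-simplices (9): ae, af, be, bg, cd, ce, de, ef, eg

Hence C_0 ≅ Z^7, C_1 ≅ Z^9.

Boundary ∂_1: C_1 → C_0 is given by ∂[p,q] = [q] − [p].
As a 7×9 matrix over Z this has rank 6, with invariant factors (1,1,1,1,1,1).

Now H_k = ker ∂_k / im ∂_{k+1}, so:

  H_1: rank ker ∂_1 − rank ∂_2 = (9 − 6) − 0 = 3, and there is no ∂_2, so H_1 = Z^3.

H_1 ≅ Z^3.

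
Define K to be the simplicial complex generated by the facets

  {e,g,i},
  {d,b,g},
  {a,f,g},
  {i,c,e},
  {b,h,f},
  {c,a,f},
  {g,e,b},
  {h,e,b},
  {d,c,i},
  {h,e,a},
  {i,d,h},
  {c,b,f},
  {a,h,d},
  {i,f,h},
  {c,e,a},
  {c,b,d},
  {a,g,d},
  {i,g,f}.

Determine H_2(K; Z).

Take the total order a < b < c < d < e < f < g < h < i on the vertex set. Then K (dimension 2) consists of the simplices:

  0-simplices (9): a, b, c, d, e, f, g, h, i
  1-simplices (27): ac, ad, ae, af, ag, ah, bc, bd, be, bf, bg, bh, cd, ce, cf, ci, dg, dh, di, eg, eh, ei, fg, fh, fi, gi, hi
  2-simplices (18): ace, acf, adg, adh, aeh, afg, bcd, bcf, bdg, beg, beh, bfh, cdi, cei, dhi, egi, fgi, fhi

so the chain groups are C_0 ≅ Z^9, C_1 ≅ Z^27, C_2 ≅ Z^18.

Boundary ∂_1: C_1 → C_0 maps an edge to its endpoints' difference, ∂[p,q] = q − p. For instance
  ∂bg = g − b.
This gives a 9×27 integer matrix of rank 8; reducing to Smith normal form yields diagonal entries (1,1,1,1,1,1,1,1).

The boundary map ∂_2: C_2 → C_1 acts by ∂[p,q,r] = [q,r] − [p,r] + [p,q]. For instance
  ∂bcf = cf − bf + bc,
  ∂dhi = hi − di + dh.
This gives a 27×18 integer matrix of rank 17; reducing to Smith normal form yields diagonal entries (1,1,1,1,1,1,1,1,1,1,1,1,1,1,1,1,1).

Reading off H_k = ker ∂_k / im ∂_{k+1}:

  H_2: rank ker ∂_2 − rank ∂_3 = (18 − 17) − 0 = 1, and there is no ∂_3, so H_2 ≅ Z.

(K is a triangulation of the torus T^2.)

H_2 = Z.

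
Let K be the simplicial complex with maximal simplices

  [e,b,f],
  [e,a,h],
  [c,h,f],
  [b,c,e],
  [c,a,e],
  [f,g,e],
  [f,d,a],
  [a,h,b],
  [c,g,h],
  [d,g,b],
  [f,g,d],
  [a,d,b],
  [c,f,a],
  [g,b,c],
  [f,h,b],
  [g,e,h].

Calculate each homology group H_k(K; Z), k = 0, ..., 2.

Take the total order a < b < c < d < e < f < g < h on the vertex set. Then K (dimension 2) consists of the simplices:

  0-simplices (8): a, b, c, d, e, f, g, h
  1-simplices (24): ab, ac, ad, ae, af, ah, bc, bd, be, bf, bg, bh, ce, cf, cg, ch, df, dg, ef, eg, eh, fg, fh, gh
  2-simplices (16): abd, abh, ace, acf, adf, aeh, bce, bcg, bdg, bef, bfh, cfh, cgh, dfg, efg, egh

so the chain groups are C_0 ≅ Z^8, C_1 ≅ Z^24, C_2 ≅ Z^16.

Boundary ∂_1: C_1 → C_0 sends each edge [p,q] (with p < q) to q − p.
The resulting 8×24 matrix has rank 7, and its Smith normal form has invariant factors (1,1,1,1,1,1,1).

∂_2: C_2 → C_1 sends each 2-simplex [p,q,r] to [q,r] − [p,r] + [p,q]. For instance
  ∂abh = bh − ah + ab,
  ∂bce = ce − be + bc.
This gives a 24×16 integer matrix of rank 15; reducing to Smith normal form yields diagonal entries (1,1,1,1,1,1,1,1,1,1,1,1,1,1,1).

Now H_k = ker ∂_k / im ∂_{k+1}, so:

  H_0: rank C_0 − rank ∂_1 = 8 − 7 = 1, and the invariant factors of ∂_1 are all 1, so H_0 ≅ Z.
  H_1: rank ker ∂_1 − rank ∂_2 = (24 − 7) − 15 = 2, and the invariant factors of ∂_2 are all 1, so H_1 ≅ Z^2.
  H_2: rank ker ∂_2 − rank ∂_3 = (16 − 15) − 0 = 1, and there is no ∂_3, so H_2 ≅ Z.

H_0 ≅ Z,  H_1 ≅ Z^2,  H_2 ≅ Z.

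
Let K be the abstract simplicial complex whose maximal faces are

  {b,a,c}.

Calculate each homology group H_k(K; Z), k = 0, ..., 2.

H_0 ≅ Z,  H_1 = 0,  H_2 = 0.

K has 3 vertices, 3 edges, 1 triangle.
rank ∂_0 = 0, rank ∂_1 = 2 ⇒ b_0 = 3 − 0 − 2 = 1; all invariant factors of ∂_1 are 1 so no torsion. So H_0 = Z.
rank ∂_1 = 2, rank ∂_2 = 1 ⇒ b_1 = 3 − 2 − 1 = 0; all invariant factors of ∂_2 are 1 so no torsion. So H_1 = 0.
rank ∂_2 = 1, rank ∂_3 = 0 ⇒ b_2 = 1 − 1 − 0 = 0. So H_2 = 0.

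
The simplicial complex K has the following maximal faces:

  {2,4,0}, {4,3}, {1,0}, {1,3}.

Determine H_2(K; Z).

H_2 = 0.

Order the vertices as 0 < 1 < 2 < 3 < 4. Listing each simplex with vertices in this order, K has dimension 2 with simplices:

  0-simplices (5): [0], [1], [2], [3], [4]
  1-simplices (6): [0,1], [0,2], [0,4], [1,3], [2,4], [3,4]
  2-simplices (1): [0,2,4]

Hence C_0 ≅ Z^5, C_1 ≅ Z^6, C_2 ≅ Z^1.

Boundary ∂_1: C_1 → C_0 sends each edge [p,q] (with p < q) to q − p. For instance
  ∂[1,3] = [3] − [1].
The resulting 5×6 matrix has rank 4, and its Smith normal form has invariant factors (1,1,1,1).

∂_2: C_2 → C_1 maps a triangle to the signed sum of its edges. For instance
  ∂[0,2,4] = [2,4] − [0,4] + [0,2].
The 6×1 boundary matrix has rank 1 and Smith normal form diag(1).

Reading off H_k = ker ∂_k / im ∂_{k+1}:

  H_2: rank ker ∂_2 − rank ∂_3 = (1 − 1) − 0 = 0, and there is no ∂_3, so H_2 = 0.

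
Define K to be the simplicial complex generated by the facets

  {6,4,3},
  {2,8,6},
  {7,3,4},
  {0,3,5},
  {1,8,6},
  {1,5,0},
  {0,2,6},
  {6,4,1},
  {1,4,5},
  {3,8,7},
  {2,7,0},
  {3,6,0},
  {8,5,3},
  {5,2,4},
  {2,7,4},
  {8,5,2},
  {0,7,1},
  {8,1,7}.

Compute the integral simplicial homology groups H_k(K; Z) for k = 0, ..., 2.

H_0 = Z,  H_1 = Z^2,  H_2 = Z.

Order the vertices as 0 < 1 < 2 < 3 < 4 < 5 < 6 < 7 < 8. Listing each simplex with vertices in this order, K has dimension 2 with simplices:

  0-simplices (9): [0], [1], [2], [3], [4], [5], [6], [7], [8]
  1-simplices (27): (27 of them)
  2-simplices (18): [0,1,5], [0,1,7], [0,2,6], [0,2,7], [0,3,5], [0,3,6], [1,4,5], [1,4,6], [1,6,8], [1,7,8], [2,4,5], [2,4,7], [2,5,8], [2,6,8], [3,4,6], [3,4,7], [3,5,8], [3,7,8]

so the chain groups are C_0 ≅ Z^9, C_1 ≅ Z^27, C_2 ≅ Z^18.

∂_1: C_1 → C_0 maps an edge to its endpoints' difference, ∂[p,q] = q − p.
This gives a 9×27 integer matrix of rank 8; reducing to Smith normal form yields diagonal entries (1,1,1,1,1,1,1,1).

∂_2: C_2 → C_1 maps a triangle to the signed sum of its edges. For instance
  ∂[3,4,7] = [4,7] − [3,7] + [3,4],
  ∂[1,7,8] = [7,8] − [1,8] + [1,7].
As a 27×18 matrix over Z this has rank 17, with invariant factors (1,1,1,1,1,1,1,1,1,1,1,1,1,1,1,1,1).

Reading off H_k = ker ∂_k / im ∂_{k+1}:

  H_0: rank C_0 − rank ∂_1 = 9 − 8 = 1, and the invariant factors of ∂_1 are all 1, so H_0 ≅ Z.
  H_1: rank ker ∂_1 − rank ∂_2 = (27 − 8) − 17 = 2, and the invariant factors of ∂_2 are all 1, so H_1 ≅ Z^2.
  H_2: rank ker ∂_2 − rank ∂_3 = (18 − 17) − 0 = 1, and there is no ∂_3, so H_2 ≅ Z.

As a check, the Euler characteristic is 9 − 27 + 18 = 0, which agrees with 1 − 2 + 1 = 0.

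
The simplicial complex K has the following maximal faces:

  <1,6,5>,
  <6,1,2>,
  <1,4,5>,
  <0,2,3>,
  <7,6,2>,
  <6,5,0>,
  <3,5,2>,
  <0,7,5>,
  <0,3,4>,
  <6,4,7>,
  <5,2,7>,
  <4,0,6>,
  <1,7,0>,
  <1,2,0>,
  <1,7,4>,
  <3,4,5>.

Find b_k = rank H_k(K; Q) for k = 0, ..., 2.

Order the vertices as 0 < 1 < 2 < 3 < 4 < 5 < 6 < 7. Listing each simplex with vertices in this order, K has dimension 2 with simplices:

  0-simplices (8): [0], [1], [2], [3], [4], [5], [6], [7]
  1-simplices (24): (24 of them)
  2-simplices (16): [0,1,2], [0,1,7], [0,2,3], [0,3,4], [0,4,6], [0,5,6], [0,5,7], [1,2,6], [1,4,5], [1,4,7], [1,5,6], [2,3,5], [2,5,7], [2,6,7], [3,4,5], [4,6,7]

so the chain groups are C_0 ≅ Z^8, C_1 ≅ Z^24, C_2 ≅ Z^16.

The boundary map ∂_1: C_1 → C_0 sends each edge [p,q] (with p < q) to q − p. For instance
  ∂[2,6] = [6] − [2].
The 8×24 boundary matrix has rank 7 and Smith normal form diag(1,1,1,1,1,1,1).

Boundary ∂_2: C_2 → C_1 maps a triangle to the signed sum of its edges. For instance
  ∂[0,1,7] = [1,7] − [0,7] + [0,1],
  ∂[4,6,7] = [6,7] − [4,7] + [4,6].
As a 24×16 matrix over Z this has rank 15, with invariant factors (1,1,1,1,1,1,1,1,1,1,1,1,1,1,1).

Now H_k = ker ∂_k / im ∂_{k+1}, so:

  H_0: rank C_0 − rank ∂_1 = 8 − 7 = 1, and the invariant factors of ∂_1 are all 1, so H_0 = Z.
  H_1: rank ker ∂_1 − rank ∂_2 = (24 − 7) − 15 = 2, and the invariant factors of ∂_2 are all 1, so H_1 = Z^2.
  H_2: rank ker ∂_2 − rank ∂_3 = (16 − 15) − 0 = 1, and there is no ∂_3, so H_2 = Z.

As a check, the Euler characteristic is 8 − 24 + 16 = 0, which agrees with 1 − 2 + 1 = 0.
(K is a triangulation of the torus T^2.)

Hence the Betti numbers are b_0 = 1, b_1 = 2, b_2 = 1.

b_0 = 1, b_1 = 2, b_2 = 1.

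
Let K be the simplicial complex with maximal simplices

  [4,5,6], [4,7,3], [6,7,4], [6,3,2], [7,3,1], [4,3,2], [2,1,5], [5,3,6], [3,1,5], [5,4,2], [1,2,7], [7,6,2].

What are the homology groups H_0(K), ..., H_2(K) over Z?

H_0 = Z,  H_1 = Z/2Z,  H_2 = 0.

We work with the vertex ordering 1 < 2 < 3 < 4 < 5 < 6 < 7. The simplices of K, each written with vertices in increasing order, are:

  0-simplices (7): [1], [2], [3], [4], [5], [6], [7]
  1-simplices (18): [1,2], [1,3], [1,5], [1,7], [2,3], [2,4], [2,5], [2,6], [2,7], [3,4], [3,5], [3,6], [3,7], [4,5], [4,6], [4,7], [5,6], [6,7]
  2-simplices (12): [1,2,5], [1,2,7], [1,3,5], [1,3,7], [2,3,4], [2,3,6], [2,4,5], [2,6,7], [3,4,7], [3,5,6], [4,5,6], [4,6,7]

so the chain groups are C_0 ≅ Z^7, C_1 ≅ Z^18, C_2 ≅ Z^12.

Boundary ∂_1: C_1 → C_0 is given by ∂[p,q] = [q] − [p].
The resulting 7×18 matrix has rank 6, and its Smith normal form has invariant factors (1,1,1,1,1,1).

∂_2: C_2 → C_1 acts by ∂[p,q,r] = [q,r] − [p,r] + [p,q]. For instance
  ∂[1,2,5] = [2,5] − [1,5] + [1,2],
  ∂[2,6,7] = [6,7] − [2,7] + [2,6].
This gives a 18×12 integer matrix of rank 12; reducing to Smith normal form yields diagonal entries (1,1,1,1,1,1,1,1,1,1,1,2).

Reading off H_k = ker ∂_k / im ∂_{k+1}:

  H_0: rank C_0 − rank ∂_1 = 7 − 6 = 1, and the invariant factors of ∂_1 are all 1, so H_0 = Z.
  H_1: rank ker ∂_1 − rank ∂_2 = (18 − 6) − 12 = 0, and ∂_2 has invariant factor 2 > 1, so H_1 = Z/2Z.
  H_2: rank ker ∂_2 − rank ∂_3 = (12 − 12) − 0 = 0, and there is no ∂_3, so H_2 = 0.

As a check, the Euler characteristic is 7 − 18 + 12 = 1, which agrees with 1 − 0 + 0 = 1.
(K is a triangulation of the real projective plane RP^2.)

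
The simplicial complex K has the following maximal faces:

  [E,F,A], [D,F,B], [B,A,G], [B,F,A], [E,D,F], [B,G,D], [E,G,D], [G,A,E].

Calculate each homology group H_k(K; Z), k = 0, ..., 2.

Fix the vertex order A < B < D < E < F < G and write every simplex with vertices in increasing order. Then dim K = 2 and the simplices of K are:

  0-simplices (6): A, B, D, E, F, G
  1-simplices (12): AB, AE, AF, AG, BD, BF, BG, DE, DF, DG, EF, EG
  2-simplices (8): ABF, ABG, AEF, AEG, BDF, BDG, DEF, DEG

giving chain groups C_0 ≅ Z^6, C_1 ≅ Z^12, C_2 ≅ Z^8.

∂_1: C_1 → C_0 maps an edge to its endpoints' difference, ∂[p,q] = q − p. For instance
  ∂BF = F − B.
This gives a 6×12 integer matrix of rank 5; reducing to Smith normal form yields diagonal entries (1,1,1,1,1).

Boundary ∂_2: C_2 → C_1 maps a triangle to the signed sum of its edges. For instance
  ∂ABF = BF − AF + AB,
  ∂AEG = EG − AG + AE.
The resulting 12×8 matrix has rank 7, and its Smith normal form has invariant factors (1,1,1,1,1,1,1).

Now H_k = ker ∂_k / im ∂_{k+1}, so:

  H_0: rank C_0 − rank ∂_1 = 6 − 5 = 1, and the invariant factors of ∂_1 are all 1, so H_0 ≅ Z.
  H_1: rank ker ∂_1 − rank ∂_2 = (12 − 5) − 7 = 0, and the invariant factors of ∂_2 are all 1, so H_1 ≅ 0.
  H_2: rank ker ∂_2 − rank ∂_3 = (8 − 7) − 0 = 1, and there is no ∂_3, so H_2 ≅ Z.

H_0 = Z,  H_1 = 0,  H_2 = Z.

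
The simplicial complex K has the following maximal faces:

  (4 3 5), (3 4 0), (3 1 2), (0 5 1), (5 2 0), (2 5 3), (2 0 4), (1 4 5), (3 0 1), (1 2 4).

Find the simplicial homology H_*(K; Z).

Order the vertices as 0 < 1 < 2 < 3 < 4 < 5. Listing each simplex with vertices in this order, K has dimension 2 with simplices:

  0-simplices (6): [0], [1], [2], [3], [4], [5]
  1-simplices (15): [0,1], [0,2], [0,3], [0,4], [0,5], [1,2], [1,3], [1,4], [1,5], [2,3], [2,4], [2,5], [3,4], [3,5], [4,5]
  2-simplices (10): [0,1,3], [0,1,5], [0,2,4], [0,2,5], [0,3,4], [1,2,3], [1,2,4], [1,4,5], [2,3,5], [3,4,5]

giving chain groups C_0 ≅ Z^6, C_1 ≅ Z^15, C_2 ≅ Z^10.

∂_1: C_1 → C_0 is given by ∂[p,q] = [q] − [p]. For instance
  ∂[0,5] = [5] − [0].
The resulting 6×15 matrix has rank 5, and its Smith normal form has invariant factors (1,1,1,1,1).

Boundary ∂_2: C_2 → C_1 acts by ∂[p,q,r] = [q,r] − [p,r] + [p,q]. For instance
  ∂[1,2,3] = [2,3] − [1,3] + [1,2],
  ∂[1,4,5] = [4,5] − [1,5] + [1,4].
As a 15×10 matrix over Z this has rank 10, with invariant factors (1,1,1,1,1,1,1,1,1,2).

Computing H_k = (kernel of ∂_k) / (image of ∂_{k+1}):

  H_0: rank C_0 − rank ∂_1 = 6 − 5 = 1, and the invariant factors of ∂_1 are all 1, so H_0 ≅ Z.
  H_1: rank ker ∂_1 − rank ∂_2 = (15 − 5) − 10 = 0, and ∂_2 has invariant factor 2 > 1, so H_1 ≅ Z/2.
  H_2: rank ker ∂_2 − rank ∂_3 = (10 − 10) − 0 = 0, and there is no ∂_3, so H_2 ≅ 0.

(K is a triangulation of the real projective plane RP^2.)

H_0 ≅ Z,  H_1 ≅ Z/2,  H_2 = 0.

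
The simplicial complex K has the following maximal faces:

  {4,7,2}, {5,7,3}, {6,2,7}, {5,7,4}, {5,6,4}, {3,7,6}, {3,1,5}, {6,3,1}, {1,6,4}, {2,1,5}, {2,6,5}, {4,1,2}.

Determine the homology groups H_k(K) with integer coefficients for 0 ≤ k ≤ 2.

H_0 = Z,  H_1 = Z/2,  H_2 = 0.

We work with the vertex ordering 1 < 2 < 3 < 4 < 5 < 6 < 7. The simplices of K, each written with vertices in increasing order, are:

  0-simplices (7): [1], [2], [3], [4], [5], [6], [7]
  1-simplices (18): [1,2], [1,3], [1,4], [1,5], [1,6], [2,4], [2,5], [2,6], [2,7], [3,5], [3,6], [3,7], [4,5], [4,6], [4,7], [5,6], [5,7], [6,7]
  2-simplices (12): [1,2,4], [1,2,5], [1,3,5], [1,3,6], [1,4,6], [2,4,7], [2,5,6], [2,6,7], [3,5,7], [3,6,7], [4,5,6], [4,5,7]

so the chain groups are C_0 ≅ Z^7, C_1 ≅ Z^18, C_2 ≅ Z^12.

Boundary ∂_1: C_1 → C_0 sends each edge [p,q] (with p < q) to q − p.
The 7×18 boundary matrix has rank 6 and Smith normal form diag(1,1,1,1,1,1).

The boundary map ∂_2: C_2 → C_1 maps a triangle to the signed sum of its edges. For instance
  ∂[1,3,5] = [3,5] − [1,5] + [1,3],
  ∂[4,5,6] = [5,6] − [4,6] + [4,5].
As a 18×12 matrix over Z this has rank 12, with invariant factors (1,1,1,1,1,1,1,1,1,1,1,2).

Now H_k = ker ∂_k / im ∂_{k+1}, so:

  H_0: rank C_0 − rank ∂_1 = 7 − 6 = 1, and the invariant factors of ∂_1 are all 1, so H_0 = Z.
  H_1: rank ker ∂_1 − rank ∂_2 = (18 − 6) − 12 = 0, and ∂_2 has invariant factor 2 > 1, so H_1 = Z/2.
  H_2: rank ker ∂_2 − rank ∂_3 = (12 − 12) − 0 = 0, and there is no ∂_3, so H_2 = 0.

As a check, the Euler characteristic is 7 − 18 + 12 = 1, which agrees with 1 − 0 + 0 = 1.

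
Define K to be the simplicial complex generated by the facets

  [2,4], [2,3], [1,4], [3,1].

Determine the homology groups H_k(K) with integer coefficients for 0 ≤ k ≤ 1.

Fix the vertex order 1 < 2 < 3 < 4 and write every simplex with vertices in increasing order. Then dim K = 1 and the simplices of K are:

  0-simplices (4): [1], [2], [3], [4]
  1-simplices (4): [1,3], [1,4], [2,3], [2,4]

Hence C_0 ≅ Z^4, C_1 ≅ Z^4.

The boundary map ∂_1: C_1 → C_0 sends each edge [p,q] (with p < q) to q − p. For instance
  ∂[2,3] = [3] − [2].
This gives a 4×4 integer matrix of rank 3; reducing to Smith normal form yields diagonal entries (1,1,1).

Reading off H_k = ker ∂_k / im ∂_{k+1}:

  H_0: rank C_0 − rank ∂_1 = 4 − 3 = 1, and the invariant factors of ∂_1 are all 1, so H_0 = Z.
  H_1: rank ker ∂_1 − rank ∂_2 = (4 − 3) − 0 = 1, and there is no ∂_2, so H_1 = Z.

As a check, the Euler characteristic is 4 − 4 = 0, which agrees with 1 − 1 = 0.

H_0 ≅ Z,  H_1 ≅ Z.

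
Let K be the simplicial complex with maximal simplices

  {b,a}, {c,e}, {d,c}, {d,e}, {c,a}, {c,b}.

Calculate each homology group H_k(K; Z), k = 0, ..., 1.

H_0 = Z,  H_1 = Z^2.

K has 5 vertices, 6 edges.
rank ∂_0 = 0, rank ∂_1 = 4 ⇒ b_0 = 5 − 0 − 4 = 1; all invariant factors of ∂_1 are 1 so no torsion. So H_0 = Z.
rank ∂_1 = 4, rank ∂_2 = 0 ⇒ b_1 = 6 − 4 − 0 = 2. So H_1 = Z^2.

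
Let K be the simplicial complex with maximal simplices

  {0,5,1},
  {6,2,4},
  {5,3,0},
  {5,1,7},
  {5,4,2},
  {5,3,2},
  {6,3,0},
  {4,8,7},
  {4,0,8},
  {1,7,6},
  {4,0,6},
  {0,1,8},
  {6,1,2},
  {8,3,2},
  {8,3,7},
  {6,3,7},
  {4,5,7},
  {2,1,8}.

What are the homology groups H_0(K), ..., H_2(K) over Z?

H_0 = Z,  H_1 = Z^2,  H_2 = Z.

Order the vertices as 0 < 1 < 2 < 3 < 4 < 5 < 6 < 7 < 8. Listing each simplex with vertices in this order, K has dimension 2 with simplices:

  0-simplices (9): [0], [1], [2], [3], [4], [5], [6], [7], [8]
  1-simplices (27): (27 of them)
  2-simplices (18): [0,1,5], [0,1,8], [0,3,5], [0,3,6], [0,4,6], [0,4,8], [1,2,6], [1,2,8], [1,5,7], [1,6,7], [2,3,5], [2,3,8], [2,4,5], [2,4,6], [3,6,7], [3,7,8], [4,5,7], [4,7,8]

Hence C_0 ≅ Z^9, C_1 ≅ Z^27, C_2 ≅ Z^18.

The boundary map ∂_1: C_1 → C_0 maps an edge to its endpoints' difference, ∂[p,q] = q − p. For instance
  ∂[6,7] = [7] − [6].
The 9×27 boundary matrix has rank 8 and Smith normal form diag(1,1,1,1,1,1,1,1).

Boundary ∂_2: C_2 → C_1 maps a triangle to the signed sum of its edges. For instance
  ∂[0,1,8] = [1,8] − [0,8] + [0,1],
  ∂[1,2,6] = [2,6] − [1,6] + [1,2].
This gives a 27×18 integer matrix of rank 17; reducing to Smith normal form yields diagonal entries (1,1,1,1,1,1,1,1,1,1,1,1,1,1,1,1,1).

Reading off H_k = ker ∂_k / im ∂_{k+1}:

  H_0: rank C_0 − rank ∂_1 = 9 − 8 = 1, and the invariant factors of ∂_1 are all 1, so H_0 = Z.
  H_1: rank ker ∂_1 − rank ∂_2 = (27 − 8) − 17 = 2, and the invariant factors of ∂_2 are all 1, so H_1 = Z^2.
  H_2: rank ker ∂_2 − rank ∂_3 = (18 − 17) − 0 = 1, and there is no ∂_3, so H_2 = Z.

As a check, the Euler characteristic is 9 − 27 + 18 = 0, which agrees with 1 − 2 + 1 = 0.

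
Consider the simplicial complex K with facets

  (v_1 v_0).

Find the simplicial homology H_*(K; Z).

We work with the vertex ordering v_0 < v_1. The simplices of K, each written with vertices in increasing order, are:

  0-simplices (2): [v_0], [v_1]
  1-simplices (1): [v_0,v_1]

so the chain groups are C_0 ≅ Z^2, C_1 ≅ Z^1.

Boundary ∂_1: C_1 → C_0 is given by ∂[p,q] = [q] − [p]. For instance
  ∂[v_0,v_1] = [v_1] − [v_0].
As a 2×1 matrix over Z this has rank 1, with invariant factors (1).

Reading off H_k = ker ∂_k / im ∂_{k+1}:

  H_0: rank C_0 − rank ∂_1 = 2 − 1 = 1, and the invariant factors of ∂_1 are all 1, so H_0 ≅ Z.
  H_1: rank ker ∂_1 − rank ∂_2 = (1 − 1) − 0 = 0, and there is no ∂_2, so H_1 ≅ 0.

H_0 = Z,  H_1 = 0.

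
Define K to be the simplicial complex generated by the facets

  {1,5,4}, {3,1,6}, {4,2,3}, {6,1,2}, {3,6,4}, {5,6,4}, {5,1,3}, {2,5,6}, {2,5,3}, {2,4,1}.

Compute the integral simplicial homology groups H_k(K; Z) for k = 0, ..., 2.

Fix the vertex order 1 < 2 < 3 < 4 < 5 < 6 and write every simplex with vertices in increasing order. Then dim K = 2 and the simplices of K are:

  0-simplices (6): [1], [2], [3], [4], [5], [6]
  1-simplices (15): [1,2], [1,3], [1,4], [1,5], [1,6], [2,3], [2,4], [2,5], [2,6], [3,4], [3,5], [3,6], [4,5], [4,6], [5,6]
  2-simplices (10): [1,2,4], [1,2,6], [1,3,5], [1,3,6], [1,4,5], [2,3,4], [2,3,5], [2,5,6], [3,4,6], [4,5,6]

Hence C_0 ≅ Z^6, C_1 ≅ Z^15, C_2 ≅ Z^10.

Boundary ∂_1: C_1 → C_0 maps an edge to its endpoints' difference, ∂[p,q] = q − p.
The resulting 6×15 matrix has rank 5, and its Smith normal form has invariant factors (1,1,1,1,1).

Boundary ∂_2: C_2 → C_1 sends each 2-simplex [p,q,r] to [q,r] − [p,r] + [p,q]. For instance
  ∂[1,4,5] = [4,5] − [1,5] + [1,4],
  ∂[4,5,6] = [5,6] − [4,6] + [4,5].
The resulting 15×10 matrix has rank 10, and its Smith normal form has invariant factors (1,1,1,1,1,1,1,1,1,2).

Computing H_k = (kernel of ∂_k) / (image of ∂_{k+1}):

  H_0: rank C_0 − rank ∂_1 = 6 − 5 = 1, and the invariant factors of ∂_1 are all 1, so H_0 ≅ Z.
  H_1: rank ker ∂_1 − rank ∂_2 = (15 − 5) − 10 = 0, and ∂_2 has invariant factor 2 > 1, so H_1 ≅ Z/2Z.
  H_2: rank ker ∂_2 − rank ∂_3 = (10 − 10) − 0 = 0, and there is no ∂_3, so H_2 ≅ 0.

H_0 ≅ Z,  H_1 ≅ Z/2Z,  H_2 = 0.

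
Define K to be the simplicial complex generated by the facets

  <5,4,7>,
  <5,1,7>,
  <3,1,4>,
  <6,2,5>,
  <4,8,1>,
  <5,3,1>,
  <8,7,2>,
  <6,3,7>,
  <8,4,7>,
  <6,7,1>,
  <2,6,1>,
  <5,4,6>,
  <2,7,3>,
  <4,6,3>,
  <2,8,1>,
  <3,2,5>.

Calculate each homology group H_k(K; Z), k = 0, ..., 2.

We work with the vertex ordering 1 < 2 < 3 < 4 < 5 < 6 < 7 < 8. The simplices of K, each written with vertices in increasing order, are:

  0-simplices (8): [1], [2], [3], [4], [5], [6], [7], [8]
  1-simplices (24): (24 of them)
  2-simplices (16): [1,2,6], [1,2,8], [1,3,4], [1,3,5], [1,4,8], [1,5,7], [1,6,7], [2,3,5], [2,3,7], [2,5,6], [2,7,8], [3,4,6], [3,6,7], [4,5,6], [4,5,7], [4,7,8]

so the chain groups are C_0 ≅ Z^8, C_1 ≅ Z^24, C_2 ≅ Z^16.

The boundary map ∂_1: C_1 → C_0 maps an edge to its endpoints' difference, ∂[p,q] = q − p.
This gives a 8×24 integer matrix of rank 7; reducing to Smith normal form yields diagonal entries (1,1,1,1,1,1,1).

Boundary ∂_2: C_2 → C_1 sends each 2-simplex [p,q,r] to [q,r] − [p,r] + [p,q]. For instance
  ∂[2,7,8] = [7,8] − [2,8] + [2,7],
  ∂[4,5,6] = [5,6] − [4,6] + [4,5].
The 24×16 boundary matrix has rank 15 and Smith normal form diag(1,1,1,1,1,1,1,1,1,1,1,1,1,1,1).

Computing H_k = (kernel of ∂_k) / (image of ∂_{k+1}):

  H_0: rank C_0 − rank ∂_1 = 8 − 7 = 1, and the invariant factors of ∂_1 are all 1, so H_0 = Z.
  H_1: rank ker ∂_1 − rank ∂_2 = (24 − 7) − 15 = 2, and the invariant factors of ∂_2 are all 1, so H_1 = Z^2.
  H_2: rank ker ∂_2 − rank ∂_3 = (16 − 15) − 0 = 1, and there is no ∂_3, so H_2 = Z.

(K is a triangulation of the torus T^2.)

H_0 = Z,  H_1 = Z^2,  H_2 = Z.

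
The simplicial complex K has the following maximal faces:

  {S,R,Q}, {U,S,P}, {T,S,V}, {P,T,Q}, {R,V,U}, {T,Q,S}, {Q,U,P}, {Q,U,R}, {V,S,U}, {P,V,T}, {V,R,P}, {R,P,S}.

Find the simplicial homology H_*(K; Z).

Fix the vertex order P < Q < R < S < T < U < V and write every simplex with vertices in increasing order. Then dim K = 2 and the simplices of K are:

  0-simplices (7): P, Q, R, S, T, U, V
  1-simplices (18): PQ, PR, PS, PT, PU, PV, QR, QS, QT, QU, RS, RU, RV, ST, SU, SV, TV, UV
  2-simplices (12): PQT, PQU, PRS, PRV, PSU, PTV, QRS, QRU, QST, RUV, STV, SUV

giving chain groups C_0 ≅ Z^7, C_1 ≅ Z^18, C_2 ≅ Z^12.

The boundary map ∂_1: C_1 → C_0 sends each edge [p,q] (with p < q) to q − p. For instance
  ∂QU = U − Q.
The resulting 7×18 matrix has rank 6, and its Smith normal form has invariant factors (1,1,1,1,1,1).

The boundary map ∂_2: C_2 → C_1 maps a triangle to the signed sum of its edges. For instance
  ∂STV = TV − SV + ST,
  ∂PRS = RS − PS + PR.
The resulting 18×12 matrix has rank 12, and its Smith normal form has invariant factors (1,1,1,1,1,1,1,1,1,1,1,2).

Computing H_k = (kernel of ∂_k) / (image of ∂_{k+1}):

  H_0: rank C_0 − rank ∂_1 = 7 − 6 = 1, and the invariant factors of ∂_1 are all 1, so H_0 ≅ Z.
  H_1: rank ker ∂_1 − rank ∂_2 = (18 − 6) − 12 = 0, and ∂_2 has invariant factor 2 > 1, so H_1 ≅ Z/2Z.
  H_2: rank ker ∂_2 − rank ∂_3 = (12 − 12) − 0 = 0, and there is no ∂_3, so H_2 ≅ 0.

H_0 = Z,  H_1 = Z/2Z,  H_2 = 0.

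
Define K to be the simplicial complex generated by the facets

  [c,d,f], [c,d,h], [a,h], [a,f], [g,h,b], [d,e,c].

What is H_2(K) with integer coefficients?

We work with the vertex ordering a < b < c < d < e < f < g < h. The simplices of K, each written with vertices in increasing order, are:

  0-simplices (8): a, b, c, d, e, f, g, h
  1-simplices (12): af, ah, bg, bh, cd, ce, cf, ch, de, df, dh, gh
  2-simplices (4): bgh, cde, cdf, cdh

giving chain groups C_0 ≅ Z^8, C_1 ≅ Z^12, C_2 ≅ Z^4.

Boundary ∂_1: C_1 → C_0 sends each edge [p,q] (with p < q) to q − p.
The 8×12 boundary matrix has rank 7 and Smith normal form diag(1,1,1,1,1,1,1).

∂_2: C_2 → C_1 sends each 2-simplex [p,q,r] to [q,r] − [p,r] + [p,q]. For instance
  ∂cdf = df − cf + cd,
  ∂bgh = gh − bh + bg.
As a 12×4 matrix over Z this has rank 4, with invariant factors (1,1,1,1).

Computing H_k = (kernel of ∂_k) / (image of ∂_{k+1}):

  H_2: rank ker ∂_2 − rank ∂_3 = (4 − 4) − 0 = 0, and there is no ∂_3, so H_2 = 0.

H_2 ≅ 0.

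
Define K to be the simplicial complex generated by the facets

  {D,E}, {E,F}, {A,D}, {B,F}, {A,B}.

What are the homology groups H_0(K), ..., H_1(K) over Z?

Fix the vertex order A < B < D < E < F and write every simplex with vertices in increasing order. Then dim K = 1 and the simplices of K are:

  0-simplices (5): A, B, D, E, F
  1-simplices (5): AB, AD, BF, DE, EF

so the chain groups are C_0 ≅ Z^5, C_1 ≅ Z^5.

The boundary map ∂_1: C_1 → C_0 sends each edge [p,q] (with p < q) to q − p. For instance
  ∂AB = B − A.
The 5×5 boundary matrix has rank 4 and Smith normal form diag(1,1,1,1).

Now H_k = ker ∂_k / im ∂_{k+1}, so:

  H_0: rank C_0 − rank ∂_1 = 5 − 4 = 1, and the invariant factors of ∂_1 are all 1, so H_0 = Z.
  H_1: rank ker ∂_1 − rank ∂_2 = (5 − 4) − 0 = 1, and there is no ∂_2, so H_1 = Z.

(K is a triangulation of the circle S^1.)

H_0 ≅ Z,  H_1 ≅ Z.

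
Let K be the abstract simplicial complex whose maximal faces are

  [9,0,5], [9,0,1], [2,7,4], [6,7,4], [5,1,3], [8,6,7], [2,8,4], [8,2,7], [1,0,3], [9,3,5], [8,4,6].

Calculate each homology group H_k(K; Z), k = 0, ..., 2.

H_0 = Z^2,  H_1 = Z,  H_2 = Z.

K has 10 vertices, 19 edges, 11 triangles.
rank ∂_0 = 0, rank ∂_1 = 8 ⇒ b_0 = 10 − 0 − 8 = 2; all invariant factors of ∂_1 are 1 so no torsion. So H_0 = Z^2.
rank ∂_1 = 8, rank ∂_2 = 10 ⇒ b_1 = 19 − 8 − 10 = 1; all invariant factors of ∂_2 are 1 so no torsion. So H_1 = Z.
rank ∂_2 = 10, rank ∂_3 = 0 ⇒ b_2 = 11 − 10 − 0 = 1. So H_2 = Z.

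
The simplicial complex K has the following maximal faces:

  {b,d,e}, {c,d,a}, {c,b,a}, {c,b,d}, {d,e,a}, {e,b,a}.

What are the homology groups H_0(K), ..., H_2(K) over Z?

H_0 ≅ Z,  H_1 = 0,  H_2 ≅ Z.

Fix the vertex order a < b < c < d < e and write every simplex with vertices in increasing order. Then dim K = 2 and the simplices of K are:

  0-simplices (5): a, b, c, d, e
  1-simplices (9): ab, ac, ad, ae, bc, bd, be, cd, de
  2-simplices (6): abc, abe, acd, ade, bcd, bde

Hence C_0 ≅ Z^5, C_1 ≅ Z^9, C_2 ≅ Z^6.

The boundary map ∂_1: C_1 → C_0 maps an edge to its endpoints' difference, ∂[p,q] = q − p. For instance
  ∂ac = c − a.
The 5×9 boundary matrix has rank 4 and Smith normal form diag(1,1,1,1).

∂_2: C_2 → C_1 maps a triangle to the signed sum of its edges. For instance
  ∂abe = be − ae + ab,
  ∂acd = cd − ad + ac.
The resulting 9×6 matrix has rank 5, and its Smith normal form has invariant factors (1,1,1,1,1).

Computing H_k = (kernel of ∂_k) / (image of ∂_{k+1}):

  H_0: rank C_0 − rank ∂_1 = 5 − 4 = 1, and the invariant factors of ∂_1 are all 1, so H_0 = Z.
  H_1: rank ker ∂_1 − rank ∂_2 = (9 − 4) − 5 = 0, and the invariant factors of ∂_2 are all 1, so H_1 = 0.
  H_2: rank ker ∂_2 − rank ∂_3 = (6 − 5) − 0 = 1, and there is no ∂_3, so H_2 = Z.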